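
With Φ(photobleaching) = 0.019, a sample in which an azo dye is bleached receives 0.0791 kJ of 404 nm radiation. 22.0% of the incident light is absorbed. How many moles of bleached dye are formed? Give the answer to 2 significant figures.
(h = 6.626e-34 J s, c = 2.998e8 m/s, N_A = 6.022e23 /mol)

Photon energy at 404 nm: hc/λ = (6.626e-34)(2.998e8)/(404e-9) = 4.917e-19 J.
Incident energy: 0.0791 kJ = 79.1 J.
Photons incident: 79.1 / 4.917e-19 = 1.609e20, i.e. 1.609e20/6.022e23 = 2.672e-4 mol.
Photons absorbed: 0.220 × 2.672e-4 = 5.878e-5 mol.
Product: Φ × n_abs = 0.019 × 5.878e-5 = 1.117e-6 mol.

1.1e-6 mol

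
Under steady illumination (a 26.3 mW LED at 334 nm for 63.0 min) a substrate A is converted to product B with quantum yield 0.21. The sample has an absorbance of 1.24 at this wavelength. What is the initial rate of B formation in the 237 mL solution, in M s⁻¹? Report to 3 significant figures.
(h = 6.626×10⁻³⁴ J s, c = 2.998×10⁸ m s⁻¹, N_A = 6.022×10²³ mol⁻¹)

6.13×10⁻⁸ M s⁻¹

Photon energy at 334 nm: hc/λ = (6.626×10⁻³⁴)(2.998×10⁸)/(334×10⁻⁹) = 5.948×10⁻¹⁹ J.
Energy delivered: (26.3 mW)(3780 s) = 99.41 J.
Photons incident: 99.41 / 5.948×10⁻¹⁹ = 1.671×10²⁰, i.e. 1.671×10²⁰/6.022×10²³ = 2.775×10⁻⁴ mol.
Fraction absorbed: 1 − 10^(−1.24) = 0.9425.
Photons absorbed: 0.9425 × 2.775×10⁻⁴ = 2.615×10⁻⁴ mol.
Product formed: 0.21 × 2.615×10⁻⁴ = 5.492×10⁻⁵ mol.
Rate: 5.492×10⁻⁵ mol / (3780 s × 0.237 L) = 6.13×10⁻⁸ M s⁻¹.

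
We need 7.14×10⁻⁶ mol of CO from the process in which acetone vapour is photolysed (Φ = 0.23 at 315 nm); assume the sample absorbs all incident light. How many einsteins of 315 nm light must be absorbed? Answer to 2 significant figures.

Photons that must be absorbed: 7.14×10⁻⁶ / 0.23 = 3.104×10⁻⁵ mol.

3.1×10⁻⁵ einstein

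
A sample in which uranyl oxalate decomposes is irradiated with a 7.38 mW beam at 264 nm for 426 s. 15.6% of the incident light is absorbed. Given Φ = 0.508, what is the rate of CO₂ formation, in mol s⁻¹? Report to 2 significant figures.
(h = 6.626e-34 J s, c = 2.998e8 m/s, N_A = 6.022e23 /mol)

Photon energy at 264 nm: hc/λ = (6.626e-34)(2.998e8)/(264e-9) = 7.525e-19 J.
Energy delivered: (7.38 mW)(426 s) = 3.144 J.
Photons incident: 3.144 / 7.525e-19 = 4.178e18, i.e. 4.178e18/6.022e23 = 6.938e-6 mol.
Photons absorbed: 0.156 × 6.938e-6 = 1.082e-6 mol.
Product formed: 0.508 × 1.082e-6 = 5.497e-7 mol.
Rate: 5.497e-7 / 426 s = 1.3e-9 mol s⁻¹.

1.3e-9 mol s⁻¹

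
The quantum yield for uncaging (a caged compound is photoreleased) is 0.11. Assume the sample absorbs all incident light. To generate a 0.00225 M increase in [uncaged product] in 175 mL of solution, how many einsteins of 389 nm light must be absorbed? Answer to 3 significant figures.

Product: (0.00225 M)(0.175 L) = 3.937×10⁻⁴ mol.
Photons that must be absorbed: 3.937×10⁻⁴ / 0.11 = 0.003579 mol.

0.00358 einstein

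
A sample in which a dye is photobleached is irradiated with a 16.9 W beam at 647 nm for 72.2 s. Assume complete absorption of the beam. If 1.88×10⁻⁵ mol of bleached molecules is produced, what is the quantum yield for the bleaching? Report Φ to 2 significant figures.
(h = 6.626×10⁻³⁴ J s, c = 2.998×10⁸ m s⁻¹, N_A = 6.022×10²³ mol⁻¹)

Φ = 0.0028

Photon energy at 647 nm: hc/λ = (6.626×10⁻³⁴)(2.998×10⁸)/(647×10⁻⁹) = 3.070×10⁻¹⁹ J.
Energy delivered: (16.9 W)(72.2 s) = 1220 J.
Photons incident: 1220 / 3.070×10⁻¹⁹ = 3.974×10²¹, i.e. 3.974×10²¹/6.022×10²³ = 0.006599 mol.
Φ = 1.88×10⁻⁵ mol / 0.006599 mol photons = 0.0028.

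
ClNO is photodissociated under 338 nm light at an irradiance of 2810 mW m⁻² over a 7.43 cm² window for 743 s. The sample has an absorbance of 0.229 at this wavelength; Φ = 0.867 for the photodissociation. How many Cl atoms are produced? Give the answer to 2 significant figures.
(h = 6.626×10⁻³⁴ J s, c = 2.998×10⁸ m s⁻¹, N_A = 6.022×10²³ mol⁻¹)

9.4×10¹⁷ atoms

Photon energy at 338 nm: hc/λ = (6.626×10⁻³⁴)(2.998×10⁸)/(338×10⁻⁹) = 5.877×10⁻¹⁹ J.
Energy delivered: (2810 mW m⁻²)(7.43×10⁻⁴ m²)(743 s) = 1.551 J.
Photons incident: 1.551 / 5.877×10⁻¹⁹ = 2.639×10¹⁸, i.e. 2.639×10¹⁸/6.022×10²³ = 4.382×10⁻⁶ mol.
Fraction absorbed: 1 − 10^(−0.229) = 0.4098.
Photons absorbed: 0.4098 × 4.382×10⁻⁶ = 1.796×10⁻⁶ mol.
Product: Φ × n_abs = 0.867 × 1.796×10⁻⁶ = 1.557×10⁻⁶ mol.
As a count: 1.557×10⁻⁶ × 6.022×10²³ = 9.4×10¹⁷.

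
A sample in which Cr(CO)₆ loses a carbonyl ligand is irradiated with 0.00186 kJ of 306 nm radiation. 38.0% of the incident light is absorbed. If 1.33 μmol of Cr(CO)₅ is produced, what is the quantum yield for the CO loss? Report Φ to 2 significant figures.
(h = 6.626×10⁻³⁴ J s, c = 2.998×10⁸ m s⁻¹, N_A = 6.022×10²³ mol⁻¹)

Φ = 0.74

Product: 1.33 μmol = 1.33×10⁻⁶ mol.
Photon energy at 306 nm: hc/λ = (6.626×10⁻³⁴)(2.998×10⁸)/(306×10⁻⁹) = 6.492×10⁻¹⁹ J.
Incident energy: 0.00186 kJ = 1.86 J.
Photons incident: 1.86 / 6.492×10⁻¹⁹ = 2.865×10¹⁸, i.e. 2.865×10¹⁸/6.022×10²³ = 4.758×10⁻⁶ mol.
Photons absorbed: 0.380 × 4.758×10⁻⁶ = 1.808×10⁻⁶ mol.
Φ = 1.33×10⁻⁶ mol / 1.808×10⁻⁶ mol photons = 0.74.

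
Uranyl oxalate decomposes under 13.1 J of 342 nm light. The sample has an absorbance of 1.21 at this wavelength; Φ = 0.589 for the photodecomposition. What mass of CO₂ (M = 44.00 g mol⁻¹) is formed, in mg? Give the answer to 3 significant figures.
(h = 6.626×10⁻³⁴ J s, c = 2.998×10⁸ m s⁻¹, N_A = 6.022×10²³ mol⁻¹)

Photon energy at 342 nm: hc/λ = (6.626×10⁻³⁴)(2.998×10⁸)/(342×10⁻⁹) = 5.808×10⁻¹⁹ J.
Photons incident: 13.1 / 5.808×10⁻¹⁹ = 2.256×10¹⁹, i.e. 2.256×10¹⁹/6.022×10²³ = 3.746×10⁻⁵ mol.
Fraction absorbed: 1 − 10^(−1.21) = 0.9383.
Photons absorbed: 0.9383 × 3.746×10⁻⁵ = 3.515×10⁻⁵ mol.
Product: Φ × n_abs = 0.589 × 3.515×10⁻⁵ = 2.070×10⁻⁵ mol.
Mass: 2.070×10⁻⁵ × 44.00 = 9.108×10⁻⁴ g = 0.911 mg.

0.911 mg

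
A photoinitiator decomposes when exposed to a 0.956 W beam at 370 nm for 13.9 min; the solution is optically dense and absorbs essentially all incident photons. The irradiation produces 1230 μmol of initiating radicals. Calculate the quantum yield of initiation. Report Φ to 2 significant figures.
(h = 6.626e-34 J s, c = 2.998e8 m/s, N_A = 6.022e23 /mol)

Φ = 0.50

Product: 1230 μmol = 0.00123 mol.
Photon energy at 370 nm: hc/λ = (6.626e-34)(2.998e8)/(370e-9) = 5.369e-19 J.
Energy delivered: (0.956 W)(834 s) = 797.3 J.
Photons incident: 797.3 / 5.369e-19 = 1.485e21, i.e. 1.485e21/6.022e23 = 0.002466 mol.
Φ = 0.00123 mol / 0.002466 mol photons = 0.50.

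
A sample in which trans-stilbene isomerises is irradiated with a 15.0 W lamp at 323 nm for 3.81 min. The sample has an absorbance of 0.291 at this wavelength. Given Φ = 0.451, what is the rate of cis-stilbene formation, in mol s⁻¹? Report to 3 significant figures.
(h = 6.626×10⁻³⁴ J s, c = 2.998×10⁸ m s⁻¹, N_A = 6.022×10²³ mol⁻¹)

8.92×10⁻⁶ mol s⁻¹

Photon energy at 323 nm: hc/λ = (6.626×10⁻³⁴)(2.998×10⁸)/(323×10⁻⁹) = 6.150×10⁻¹⁹ J.
Energy delivered: (15.0 W)(228.6 s) = 3429 J.
Photons incident: 3429 / 6.150×10⁻¹⁹ = 5.576×10²¹, i.e. 5.576×10²¹/6.022×10²³ = 0.009259 mol.
Fraction absorbed: 1 − 10^(−0.291) = 0.4883.
Photons absorbed: 0.4883 × 0.009259 = 0.004521 mol.
Product formed: 0.451 × 0.004521 = 0.002039 mol.
Rate: 0.002039 / 228.6 s = 8.92×10⁻⁶ mol s⁻¹.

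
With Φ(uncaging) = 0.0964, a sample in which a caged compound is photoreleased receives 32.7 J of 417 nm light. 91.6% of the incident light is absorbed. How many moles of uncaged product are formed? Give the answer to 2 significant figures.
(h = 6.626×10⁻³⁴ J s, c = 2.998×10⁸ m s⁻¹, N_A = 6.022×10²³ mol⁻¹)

Photon energy at 417 nm: hc/λ = (6.626×10⁻³⁴)(2.998×10⁸)/(417×10⁻⁹) = 4.764×10⁻¹⁹ J.
Photons incident: 32.7 / 4.764×10⁻¹⁹ = 6.864×10¹⁹, i.e. 6.864×10¹⁹/6.022×10²³ = 1.140×10⁻⁴ mol.
Photons absorbed: 0.916 × 1.140×10⁻⁴ = 1.044×10⁻⁴ mol.
Product: Φ × n_abs = 0.0964 × 1.044×10⁻⁴ = 1.006×10⁻⁵ mol.

1.0×10⁻⁵ mol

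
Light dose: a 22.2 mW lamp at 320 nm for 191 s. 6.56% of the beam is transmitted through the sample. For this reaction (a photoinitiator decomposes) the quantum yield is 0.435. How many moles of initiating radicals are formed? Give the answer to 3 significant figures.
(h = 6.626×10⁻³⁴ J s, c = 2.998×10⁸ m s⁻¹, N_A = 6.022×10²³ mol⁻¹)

4.61×10⁻⁶ mol

Photon energy at 320 nm: hc/λ = (6.626×10⁻³⁴)(2.998×10⁸)/(320×10⁻⁹) = 6.208×10⁻¹⁹ J.
Energy delivered: (22.2 mW)(191 s) = 4.240 J.
Photons incident: 4.240 / 6.208×10⁻¹⁹ = 6.830×10¹⁸, i.e. 6.830×10¹⁸/6.022×10²³ = 1.134×10⁻⁵ mol.
Fraction absorbed: 1 − 6.56/100 = 0.9344.
Photons absorbed: 0.9344 × 1.134×10⁻⁵ = 1.060×10⁻⁵ mol.
Product: Φ × n_abs = 0.435 × 1.060×10⁻⁵ = 4.611×10⁻⁶ mol.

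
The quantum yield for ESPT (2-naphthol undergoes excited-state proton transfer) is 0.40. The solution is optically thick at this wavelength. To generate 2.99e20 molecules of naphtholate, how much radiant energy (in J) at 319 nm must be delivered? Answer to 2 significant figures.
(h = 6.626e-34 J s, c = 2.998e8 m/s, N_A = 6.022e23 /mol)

470 J

Product: 2.99e20 / 6.022e23 = 4.965e-4 mol.
Photons that must be absorbed: 4.965e-4 / 0.40 = 0.001241 mol.
Photon energy: hc/λ = 6.227e-19 J; per mole, 3.750e5 J mol⁻¹.
Energy required: 0.001241 × 3.750e5 = 470 J.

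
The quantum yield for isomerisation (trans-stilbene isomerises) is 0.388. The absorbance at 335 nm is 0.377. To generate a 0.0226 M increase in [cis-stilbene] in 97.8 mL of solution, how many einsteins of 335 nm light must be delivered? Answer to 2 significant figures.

Product: (0.0226 M)(0.0978 L) = 0.002210 mol.
Photons that must be absorbed: 0.002210 / 0.388 = 0.005696 mol.
Fraction absorbed: 1 − 10^(−0.377) = 0.5802.
Incident photons needed: 0.005696 / 0.5802 = 0.009817 mol.

0.0098 einstein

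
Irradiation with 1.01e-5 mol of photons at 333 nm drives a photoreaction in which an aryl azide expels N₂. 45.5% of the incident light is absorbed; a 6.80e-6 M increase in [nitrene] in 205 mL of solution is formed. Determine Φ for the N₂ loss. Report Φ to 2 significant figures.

Φ = 0.30

Product: (6.80e-6 M)(0.205 L) = 1.394e-6 mol.
Photons absorbed: 0.455 × 1.01e-5 = 4.596e-6 mol.
Φ = 1.394e-6 mol / 4.596e-6 mol photons = 0.30.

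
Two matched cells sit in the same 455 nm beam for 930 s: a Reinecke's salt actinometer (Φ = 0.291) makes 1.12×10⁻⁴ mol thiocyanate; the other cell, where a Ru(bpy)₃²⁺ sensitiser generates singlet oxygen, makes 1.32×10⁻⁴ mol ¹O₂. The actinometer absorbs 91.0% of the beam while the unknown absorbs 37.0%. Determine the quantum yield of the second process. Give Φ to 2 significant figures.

Φ = 0.84

Photons absorbed by the actinometer: 1.12×10⁻⁴ / 0.291 = 3.849×10⁻⁴ mol.
Incident flux: 3.849×10⁻⁴ / 0.910 = 4.230×10⁻⁴ einstein.
Absorbed by unknown: 0.370 × 4.230×10⁻⁴ = 1.565×10⁻⁴ mol.
Φ(unknown) = 1.32×10⁻⁴ / 1.565×10⁻⁴ = 0.84.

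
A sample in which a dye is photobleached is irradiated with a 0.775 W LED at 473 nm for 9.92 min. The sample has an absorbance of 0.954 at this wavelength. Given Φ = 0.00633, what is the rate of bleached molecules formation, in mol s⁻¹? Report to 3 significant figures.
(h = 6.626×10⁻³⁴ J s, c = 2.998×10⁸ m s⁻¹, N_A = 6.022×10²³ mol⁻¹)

Photon energy at 473 nm: hc/λ = (6.626×10⁻³⁴)(2.998×10⁸)/(473×10⁻⁹) = 4.200×10⁻¹⁹ J.
Energy delivered: (0.775 W)(595.2 s) = 461.3 J.
Photons incident: 461.3 / 4.200×10⁻¹⁹ = 1.098×10²¹, i.e. 1.098×10²¹/6.022×10²³ = 0.001823 mol.
Fraction absorbed: 1 − 10^(−0.954) = 0.8888.
Photons absorbed: 0.8888 × 0.001823 = 0.001620 mol.
Product formed: 0.00633 × 0.001620 = 1.025×10⁻⁵ mol.
Rate: 1.025×10⁻⁵ / 595.2 s = 1.72×10⁻⁸ mol s⁻¹.

1.72×10⁻⁸ mol s⁻¹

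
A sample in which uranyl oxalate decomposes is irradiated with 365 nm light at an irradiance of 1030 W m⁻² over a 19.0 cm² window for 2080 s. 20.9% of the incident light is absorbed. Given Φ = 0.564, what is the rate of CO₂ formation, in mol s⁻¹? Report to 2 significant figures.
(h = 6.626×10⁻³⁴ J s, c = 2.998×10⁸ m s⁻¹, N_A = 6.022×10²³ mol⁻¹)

Photon energy at 365 nm: hc/λ = (6.626×10⁻³⁴)(2.998×10⁸)/(365×10⁻⁹) = 5.442×10⁻¹⁹ J.
Energy delivered: (1030 W m⁻²)(19.0×10⁻⁴ m²)(2080 s) = 4071 J.
Photons incident: 4071 / 5.442×10⁻¹⁹ = 7.481×10²¹, i.e. 7.481×10²¹/6.022×10²³ = 0.01242 mol.
Photons absorbed: 0.209 × 0.01242 = 0.002596 mol.
Product formed: 0.564 × 0.002596 = 0.001464 mol.
Rate: 0.001464 / 2080 s = 7.0×10⁻⁷ mol s⁻¹.

7.0×10⁻⁷ mol s⁻¹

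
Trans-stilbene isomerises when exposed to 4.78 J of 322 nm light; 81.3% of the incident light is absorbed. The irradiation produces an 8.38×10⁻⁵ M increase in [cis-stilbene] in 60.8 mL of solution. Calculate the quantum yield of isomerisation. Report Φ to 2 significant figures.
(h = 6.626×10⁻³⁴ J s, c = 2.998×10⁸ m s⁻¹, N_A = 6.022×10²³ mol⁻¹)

Φ = 0.49

Product: (8.38×10⁻⁵ M)(0.0608 L) = 5.095×10⁻⁶ mol.
Photon energy at 322 nm: hc/λ = (6.626×10⁻³⁴)(2.998×10⁸)/(322×10⁻⁹) = 6.169×10⁻¹⁹ J.
Photons incident: 4.78 / 6.169×10⁻¹⁹ = 7.748×10¹⁸, i.e. 7.748×10¹⁸/6.022×10²³ = 1.287×10⁻⁵ mol.
Photons absorbed: 0.813 × 1.287×10⁻⁵ = 1.046×10⁻⁵ mol.
Φ = 5.095×10⁻⁶ mol / 1.046×10⁻⁵ mol photons = 0.49.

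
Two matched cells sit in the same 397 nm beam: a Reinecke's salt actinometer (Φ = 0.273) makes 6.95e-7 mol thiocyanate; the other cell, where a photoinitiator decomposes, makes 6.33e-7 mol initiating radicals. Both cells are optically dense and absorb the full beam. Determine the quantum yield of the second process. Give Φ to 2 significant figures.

Photons absorbed by the actinometer: 6.95e-7 / 0.273 = 2.546e-6 mol.
Φ(unknown) = 6.33e-7 / 2.546e-6 = 0.25.

Φ = 0.25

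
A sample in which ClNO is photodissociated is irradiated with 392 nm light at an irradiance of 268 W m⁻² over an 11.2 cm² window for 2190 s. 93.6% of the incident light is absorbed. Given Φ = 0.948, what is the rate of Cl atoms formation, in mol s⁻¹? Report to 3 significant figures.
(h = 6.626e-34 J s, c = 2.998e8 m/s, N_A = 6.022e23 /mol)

8.73e-7 mol s⁻¹

Photon energy at 392 nm: hc/λ = (6.626e-34)(2.998e8)/(392e-9) = 5.068e-19 J.
Energy delivered: (268 W m⁻²)(11.2e-4 m²)(2190 s) = 657.4 J.
Photons incident: 657.4 / 5.068e-19 = 1.297e21, i.e. 1.297e21/6.022e23 = 0.002154 mol.
Photons absorbed: 0.936 × 0.002154 = 0.002016 mol.
Product formed: 0.948 × 0.002016 = 0.001911 mol.
Rate: 0.001911 / 2190 s = 8.73e-7 mol s⁻¹.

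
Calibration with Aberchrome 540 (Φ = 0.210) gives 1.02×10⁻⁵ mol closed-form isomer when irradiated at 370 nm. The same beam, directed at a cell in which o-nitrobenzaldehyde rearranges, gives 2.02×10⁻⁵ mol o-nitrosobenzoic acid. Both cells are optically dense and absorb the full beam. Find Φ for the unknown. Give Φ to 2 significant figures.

Φ = 0.42

Photons absorbed by the actinometer: 1.02×10⁻⁵ / 0.210 = 4.857×10⁻⁵ mol.
Φ(unknown) = 2.02×10⁻⁵ / 4.857×10⁻⁵ = 0.42.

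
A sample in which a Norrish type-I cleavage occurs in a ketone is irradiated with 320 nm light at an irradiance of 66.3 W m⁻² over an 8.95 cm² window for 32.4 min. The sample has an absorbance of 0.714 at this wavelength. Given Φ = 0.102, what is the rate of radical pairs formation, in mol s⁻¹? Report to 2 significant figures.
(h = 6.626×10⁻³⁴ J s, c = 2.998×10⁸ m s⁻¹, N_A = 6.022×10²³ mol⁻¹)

1.3×10⁻⁸ mol s⁻¹

Photon energy at 320 nm: hc/λ = (6.626×10⁻³⁴)(2.998×10⁸)/(320×10⁻⁹) = 6.208×10⁻¹⁹ J.
Energy delivered: (66.3 W m⁻²)(8.95×10⁻⁴ m²)(1944 s) = 115.4 J.
Photons incident: 115.4 / 6.208×10⁻¹⁹ = 1.859×10²⁰, i.e. 1.859×10²⁰/6.022×10²³ = 3.087×10⁻⁴ mol.
Fraction absorbed: 1 − 10^(−0.714) = 0.8068.
Photons absorbed: 0.8068 × 3.087×10⁻⁴ = 2.491×10⁻⁴ mol.
Product formed: 0.102 × 2.491×10⁻⁴ = 2.541×10⁻⁵ mol.
Rate: 2.541×10⁻⁵ / 1944 s = 1.3×10⁻⁸ mol s⁻¹.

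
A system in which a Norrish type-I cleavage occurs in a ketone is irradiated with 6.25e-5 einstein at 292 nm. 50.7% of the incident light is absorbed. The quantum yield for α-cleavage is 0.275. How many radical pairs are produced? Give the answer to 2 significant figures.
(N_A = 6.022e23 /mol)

5.2e18 radical pairs

Photons absorbed: 0.507 × 6.25e-5 = 3.169e-5 mol.
Product: Φ × n_abs = 0.275 × 3.169e-5 = 8.715e-6 mol.
As a count: 8.715e-6 × 6.022e23 = 5.2e18.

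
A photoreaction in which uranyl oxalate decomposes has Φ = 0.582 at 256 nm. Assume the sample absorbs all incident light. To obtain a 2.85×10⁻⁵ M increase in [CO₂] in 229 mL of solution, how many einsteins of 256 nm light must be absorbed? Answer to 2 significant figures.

1.1×10⁻⁵ einstein

Product: (2.85×10⁻⁵ M)(0.229 L) = 6.527×10⁻⁶ mol.
Photons that must be absorbed: 6.527×10⁻⁶ / 0.582 = 1.121×10⁻⁵ mol.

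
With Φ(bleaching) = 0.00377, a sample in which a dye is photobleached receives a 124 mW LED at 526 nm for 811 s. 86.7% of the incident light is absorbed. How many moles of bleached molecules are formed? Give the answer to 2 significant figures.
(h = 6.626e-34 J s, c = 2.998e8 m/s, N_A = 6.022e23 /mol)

1.4e-6 mol

Photon energy at 526 nm: hc/λ = (6.626e-34)(2.998e8)/(526e-9) = 3.777e-19 J.
Energy delivered: (124 mW)(811 s) = 100.6 J.
Photons incident: 100.6 / 3.777e-19 = 2.663e20, i.e. 2.663e20/6.022e23 = 4.422e-4 mol.
Photons absorbed: 0.867 × 4.422e-4 = 3.834e-4 mol.
Product: Φ × n_abs = 0.00377 × 3.834e-4 = 1.445e-6 mol.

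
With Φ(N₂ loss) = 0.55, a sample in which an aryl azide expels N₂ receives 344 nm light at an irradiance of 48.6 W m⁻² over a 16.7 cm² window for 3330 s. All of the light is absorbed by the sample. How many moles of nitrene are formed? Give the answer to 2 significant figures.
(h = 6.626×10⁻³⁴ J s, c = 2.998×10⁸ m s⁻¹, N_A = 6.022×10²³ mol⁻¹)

4.3×10⁻⁴ mol

Photon energy at 344 nm: hc/λ = (6.626×10⁻³⁴)(2.998×10⁸)/(344×10⁻⁹) = 5.775×10⁻¹⁹ J.
Energy delivered: (48.6 W m⁻²)(16.7×10⁻⁴ m²)(3330 s) = 270.3 J.
Photons incident: 270.3 / 5.775×10⁻¹⁹ = 4.681×10²⁰, i.e. 4.681×10²⁰/6.022×10²³ = 7.773×10⁻⁴ mol.
Product: Φ × n_abs = 0.55 × 7.773×10⁻⁴ = 4.275×10⁻⁴ mol.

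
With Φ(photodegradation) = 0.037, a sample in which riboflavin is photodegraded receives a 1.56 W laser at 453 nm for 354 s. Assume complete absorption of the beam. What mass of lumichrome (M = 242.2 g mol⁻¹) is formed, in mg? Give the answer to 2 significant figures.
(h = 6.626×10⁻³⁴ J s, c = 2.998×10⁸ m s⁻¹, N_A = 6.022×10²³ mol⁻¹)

19 mg

Photon energy at 453 nm: hc/λ = (6.626×10⁻³⁴)(2.998×10⁸)/(453×10⁻⁹) = 4.385×10⁻¹⁹ J.
Energy delivered: (1.56 W)(354 s) = 552.2 J.
Photons incident: 552.2 / 4.385×10⁻¹⁹ = 1.259×10²¹, i.e. 1.259×10²¹/6.022×10²³ = 0.002091 mol.
Product: Φ × n_abs = 0.037 × 0.002091 = 7.737×10⁻⁵ mol.
Mass: 7.737×10⁻⁵ × 242.2 = 0.01874 g = 19 mg.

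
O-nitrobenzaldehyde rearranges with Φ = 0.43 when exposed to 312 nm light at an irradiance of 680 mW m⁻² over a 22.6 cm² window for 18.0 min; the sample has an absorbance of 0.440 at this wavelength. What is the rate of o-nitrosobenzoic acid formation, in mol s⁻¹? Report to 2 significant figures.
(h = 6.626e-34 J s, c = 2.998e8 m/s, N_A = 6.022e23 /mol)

1.1e-9 mol s⁻¹

Photon energy at 312 nm: hc/λ = (6.626e-34)(2.998e8)/(312e-9) = 6.367e-19 J.
Energy delivered: (680 mW m⁻²)(22.6e-4 m²)(1080 s) = 1.660 J.
Photons incident: 1.660 / 6.367e-19 = 2.607e18, i.e. 2.607e18/6.022e23 = 4.329e-6 mol.
Fraction absorbed: 1 − 10^(−0.440) = 0.6369.
Photons absorbed: 0.6369 × 4.329e-6 = 2.757e-6 mol.
Product formed: 0.43 × 2.757e-6 = 1.186e-6 mol.
Rate: 1.186e-6 / 1080 s = 1.1e-9 mol s⁻¹.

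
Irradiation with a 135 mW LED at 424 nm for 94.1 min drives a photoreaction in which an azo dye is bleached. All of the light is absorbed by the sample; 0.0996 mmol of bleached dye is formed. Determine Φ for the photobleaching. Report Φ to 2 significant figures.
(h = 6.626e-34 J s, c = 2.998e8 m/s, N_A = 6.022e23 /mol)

Product: 0.0996 mmol = 9.96e-5 mol.
Photon energy at 424 nm: hc/λ = (6.626e-34)(2.998e8)/(424e-9) = 4.685e-19 J.
Energy delivered: (135 mW)(5646 s) = 762.2 J.
Photons incident: 762.2 / 4.685e-19 = 1.627e21, i.e. 1.627e21/6.022e23 = 0.002702 mol.
Φ = 9.96e-5 mol / 0.002702 mol photons = 0.037.

Φ = 0.037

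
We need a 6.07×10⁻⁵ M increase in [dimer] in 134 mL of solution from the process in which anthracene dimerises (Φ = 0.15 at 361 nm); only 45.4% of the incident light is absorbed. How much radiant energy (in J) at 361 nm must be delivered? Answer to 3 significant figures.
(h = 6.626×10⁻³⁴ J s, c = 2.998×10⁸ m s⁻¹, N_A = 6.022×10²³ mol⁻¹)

39.6 J

Product: (6.07×10⁻⁵ M)(0.134 L) = 8.134×10⁻⁶ mol.
Photons that must be absorbed: 8.134×10⁻⁶ / 0.15 = 5.423×10⁻⁵ mol.
Incident photons needed: 5.423×10⁻⁵ / 0.454 = 1.194×10⁻⁴ mol.
Photon energy: hc/λ = 5.503×10⁻¹⁹ J; per mole, 3.314×10⁵ J mol⁻¹.
Energy required: 1.194×10⁻⁴ × 3.314×10⁵ = 39.6 J.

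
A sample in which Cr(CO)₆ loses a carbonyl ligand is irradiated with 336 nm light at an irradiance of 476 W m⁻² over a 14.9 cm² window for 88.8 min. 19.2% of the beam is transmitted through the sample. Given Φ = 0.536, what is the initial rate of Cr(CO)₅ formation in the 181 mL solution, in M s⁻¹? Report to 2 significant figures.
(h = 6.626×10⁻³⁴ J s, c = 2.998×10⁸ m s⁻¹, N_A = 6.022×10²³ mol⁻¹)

4.8×10⁻⁶ M s⁻¹

Photon energy at 336 nm: hc/λ = (6.626×10⁻³⁴)(2.998×10⁸)/(336×10⁻⁹) = 5.912×10⁻¹⁹ J.
Energy delivered: (476 W m⁻²)(14.9×10⁻⁴ m²)(5328 s) = 3779 J.
Photons incident: 3779 / 5.912×10⁻¹⁹ = 6.392×10²¹, i.e. 6.392×10²¹/6.022×10²³ = 0.01061 mol.
Fraction absorbed: 1 − 19.2/100 = 0.8080.
Photons absorbed: 0.8080 × 0.01061 = 0.008573 mol.
Product formed: 0.536 × 0.008573 = 0.004595 mol.
Rate: 0.004595 mol / (5328 s × 0.181 L) = 4.8×10⁻⁶ M s⁻¹.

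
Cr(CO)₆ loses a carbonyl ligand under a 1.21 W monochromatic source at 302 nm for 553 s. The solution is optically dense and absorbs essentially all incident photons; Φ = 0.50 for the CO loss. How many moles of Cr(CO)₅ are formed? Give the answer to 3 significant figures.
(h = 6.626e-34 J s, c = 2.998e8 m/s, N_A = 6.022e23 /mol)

Photon energy at 302 nm: hc/λ = (6.626e-34)(2.998e8)/(302e-9) = 6.578e-19 J.
Energy delivered: (1.21 W)(553 s) = 669.1 J.
Photons incident: 669.1 / 6.578e-19 = 1.017e21, i.e. 1.017e21/6.022e23 = 0.001689 mol.
Product: Φ × n_abs = 0.50 × 0.001689 = 8.445e-4 mol.

8.45e-4 mol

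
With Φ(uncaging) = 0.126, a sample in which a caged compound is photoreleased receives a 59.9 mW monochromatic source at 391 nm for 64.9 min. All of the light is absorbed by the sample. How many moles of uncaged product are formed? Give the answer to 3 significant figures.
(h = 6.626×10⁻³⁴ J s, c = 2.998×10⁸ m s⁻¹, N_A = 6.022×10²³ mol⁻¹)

Photon energy at 391 nm: hc/λ = (6.626×10⁻³⁴)(2.998×10⁸)/(391×10⁻⁹) = 5.080×10⁻¹⁹ J.
Energy delivered: (59.9 mW)(3894 s) = 233.3 J.
Photons incident: 233.3 / 5.080×10⁻¹⁹ = 4.593×10²⁰, i.e. 4.593×10²⁰/6.022×10²³ = 7.627×10⁻⁴ mol.
Product: Φ × n_abs = 0.126 × 7.627×10⁻⁴ = 9.610×10⁻⁵ mol.

9.61×10⁻⁵ mol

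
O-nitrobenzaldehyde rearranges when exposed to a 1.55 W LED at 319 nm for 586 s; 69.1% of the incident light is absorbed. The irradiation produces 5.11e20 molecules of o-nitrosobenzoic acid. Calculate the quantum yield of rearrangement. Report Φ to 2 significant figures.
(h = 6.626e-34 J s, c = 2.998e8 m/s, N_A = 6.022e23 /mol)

Φ = 0.51

Product: 5.11e20 / 6.022e23 = 8.486e-4 mol.
Photon energy at 319 nm: hc/λ = (6.626e-34)(2.998e8)/(319e-9) = 6.227e-19 J.
Energy delivered: (1.55 W)(586 s) = 908.3 J.
Photons incident: 908.3 / 6.227e-19 = 1.459e21, i.e. 1.459e21/6.022e23 = 0.002423 mol.
Photons absorbed: 0.691 × 0.002423 = 0.001674 mol.
Φ = 8.486e-4 mol / 0.001674 mol photons = 0.51.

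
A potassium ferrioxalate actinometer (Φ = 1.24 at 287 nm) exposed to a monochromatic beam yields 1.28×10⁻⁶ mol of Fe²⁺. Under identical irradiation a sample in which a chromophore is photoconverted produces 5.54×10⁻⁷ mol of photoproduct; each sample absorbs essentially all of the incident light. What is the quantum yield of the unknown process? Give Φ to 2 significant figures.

Φ = 0.54

Photons absorbed by the actinometer: 1.28×10⁻⁶ / 1.24 = 1.032×10⁻⁶ mol.
Φ(unknown) = 5.54×10⁻⁷ / 1.032×10⁻⁶ = 0.54.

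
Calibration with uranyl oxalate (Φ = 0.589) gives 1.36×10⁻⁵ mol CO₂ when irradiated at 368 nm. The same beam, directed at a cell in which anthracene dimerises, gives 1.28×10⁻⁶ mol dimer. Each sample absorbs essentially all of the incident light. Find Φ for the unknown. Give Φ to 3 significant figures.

Φ = 0.0554

Photons absorbed by the actinometer: 1.36×10⁻⁵ / 0.589 = 2.309×10⁻⁵ mol.
Φ(unknown) = 1.28×10⁻⁶ / 2.309×10⁻⁵ = 0.0554.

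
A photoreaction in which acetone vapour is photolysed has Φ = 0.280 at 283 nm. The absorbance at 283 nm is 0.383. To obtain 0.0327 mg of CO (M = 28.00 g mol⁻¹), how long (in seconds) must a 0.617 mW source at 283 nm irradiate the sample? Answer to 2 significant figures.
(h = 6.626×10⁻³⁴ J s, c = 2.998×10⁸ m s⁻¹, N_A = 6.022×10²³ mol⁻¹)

Product: 0.0327 mg / 28.00 g mol⁻¹ = 1.168×10⁻⁶ mol.
Photons that must be absorbed: 1.168×10⁻⁶ / 0.280 = 4.171×10⁻⁶ mol.
Fraction absorbed: 1 − 10^(−0.383) = 0.5860.
Incident photons needed: 4.171×10⁻⁶ / 0.5860 = 7.118×10⁻⁶ mol.
Photon energy: hc/λ = 7.019×10⁻¹⁹ J; per mole, 4.227×10⁵ J mol⁻¹.
Energy required: 7.118×10⁻⁶ × 4.227×10⁵ = 3.009 J.
Time: 3.009 J / 0.000617 W = 4900 s.

t ≈ 4900 s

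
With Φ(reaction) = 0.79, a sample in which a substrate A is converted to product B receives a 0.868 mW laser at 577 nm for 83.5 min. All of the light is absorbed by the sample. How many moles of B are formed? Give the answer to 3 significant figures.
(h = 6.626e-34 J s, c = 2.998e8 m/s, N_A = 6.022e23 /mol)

1.66e-5 mol

Photon energy at 577 nm: hc/λ = (6.626e-34)(2.998e8)/(577e-9) = 3.443e-19 J.
Energy delivered: (0.868 mW)(5010 s) = 4.349 J.
Photons incident: 4.349 / 3.443e-19 = 1.263e19, i.e. 1.263e19/6.022e23 = 2.097e-5 mol.
Product: Φ × n_abs = 0.79 × 2.097e-5 = 1.657e-5 mol.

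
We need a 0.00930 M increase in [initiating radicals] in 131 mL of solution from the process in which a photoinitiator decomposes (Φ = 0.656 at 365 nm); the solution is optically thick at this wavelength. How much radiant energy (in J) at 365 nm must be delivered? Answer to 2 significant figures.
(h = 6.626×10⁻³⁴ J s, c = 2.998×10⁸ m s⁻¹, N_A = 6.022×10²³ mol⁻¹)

610 J

Product: (0.00930 M)(0.131 L) = 0.001218 mol.
Photons that must be absorbed: 0.001218 / 0.656 = 0.001857 mol.
Photon energy: hc/λ = 5.442×10⁻¹⁹ J; per mole, 3.277×10⁵ J mol⁻¹.
Energy required: 0.001857 × 3.277×10⁵ = 610 J.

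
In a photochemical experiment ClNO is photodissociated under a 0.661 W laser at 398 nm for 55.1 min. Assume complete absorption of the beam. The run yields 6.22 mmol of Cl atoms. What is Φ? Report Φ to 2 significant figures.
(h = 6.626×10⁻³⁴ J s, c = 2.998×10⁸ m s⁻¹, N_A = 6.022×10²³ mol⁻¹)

Product: 6.22 mmol = 0.00622 mol.
Photon energy at 398 nm: hc/λ = (6.626×10⁻³⁴)(2.998×10⁸)/(398×10⁻⁹) = 4.991×10⁻¹⁹ J.
Energy delivered: (0.661 W)(3306 s) = 2185 J.
Photons incident: 2185 / 4.991×10⁻¹⁹ = 4.378×10²¹, i.e. 4.378×10²¹/6.022×10²³ = 0.007270 mol.
Φ = 0.00622 mol / 0.007270 mol photons = 0.86.

Φ = 0.86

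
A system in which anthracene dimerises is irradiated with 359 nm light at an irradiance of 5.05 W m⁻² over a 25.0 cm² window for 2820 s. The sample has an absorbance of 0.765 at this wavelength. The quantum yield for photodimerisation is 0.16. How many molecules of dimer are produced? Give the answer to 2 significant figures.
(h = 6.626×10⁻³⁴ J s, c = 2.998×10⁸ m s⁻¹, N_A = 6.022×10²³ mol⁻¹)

Photon energy at 359 nm: hc/λ = (6.626×10⁻³⁴)(2.998×10⁸)/(359×10⁻⁹) = 5.533×10⁻¹⁹ J.
Energy delivered: (5.05 W m⁻²)(25.0×10⁻⁴ m²)(2820 s) = 35.60 J.
Photons incident: 35.60 / 5.533×10⁻¹⁹ = 6.434×10¹⁹, i.e. 6.434×10¹⁹/6.022×10²³ = 1.068×10⁻⁴ mol.
Fraction absorbed: 1 − 10^(−0.765) = 0.8282.
Photons absorbed: 0.8282 × 1.068×10⁻⁴ = 8.845×10⁻⁵ mol.
Product: Φ × n_abs = 0.16 × 8.845×10⁻⁵ = 1.415×10⁻⁵ mol.
As a count: 1.415×10⁻⁵ × 6.022×10²³ = 8.5×10¹⁸.

8.5×10¹⁸ molecules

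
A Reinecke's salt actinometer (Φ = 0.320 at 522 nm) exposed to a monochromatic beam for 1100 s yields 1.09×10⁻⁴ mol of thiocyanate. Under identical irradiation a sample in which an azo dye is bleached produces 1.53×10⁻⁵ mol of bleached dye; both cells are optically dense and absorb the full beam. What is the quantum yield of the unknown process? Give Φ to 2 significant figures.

Photons absorbed by the actinometer: 1.09×10⁻⁴ / 0.320 = 3.406×10⁻⁴ mol.
Φ(unknown) = 1.53×10⁻⁵ / 3.406×10⁻⁴ = 0.045.

Φ = 0.045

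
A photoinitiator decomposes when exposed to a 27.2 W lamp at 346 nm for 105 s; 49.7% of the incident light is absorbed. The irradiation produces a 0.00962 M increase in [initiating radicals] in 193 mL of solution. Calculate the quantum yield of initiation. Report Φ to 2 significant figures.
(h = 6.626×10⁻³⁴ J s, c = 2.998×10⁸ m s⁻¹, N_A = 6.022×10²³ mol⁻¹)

Φ = 0.45

Product: (0.00962 M)(0.193 L) = 0.001857 mol.
Photon energy at 346 nm: hc/λ = (6.626×10⁻³⁴)(2.998×10⁸)/(346×10⁻⁹) = 5.741×10⁻¹⁹ J.
Energy delivered: (27.2 W)(105 s) = 2856 J.
Photons incident: 2856 / 5.741×10⁻¹⁹ = 4.975×10²¹, i.e. 4.975×10²¹/6.022×10²³ = 0.008261 mol.
Photons absorbed: 0.497 × 0.008261 = 0.004106 mol.
Φ = 0.001857 mol / 0.004106 mol photons = 0.45.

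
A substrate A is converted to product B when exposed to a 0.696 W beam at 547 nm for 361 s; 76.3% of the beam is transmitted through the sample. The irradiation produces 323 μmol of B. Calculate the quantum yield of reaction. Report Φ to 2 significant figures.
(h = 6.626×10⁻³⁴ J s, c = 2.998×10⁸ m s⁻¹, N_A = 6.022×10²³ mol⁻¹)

Φ = 1.2

Product: 323 μmol = 3.23×10⁻⁴ mol.
Photon energy at 547 nm: hc/λ = (6.626×10⁻³⁴)(2.998×10⁸)/(547×10⁻⁹) = 3.632×10⁻¹⁹ J.
Energy delivered: (0.696 W)(361 s) = 251.3 J.
Photons incident: 251.3 / 3.632×10⁻¹⁹ = 6.919×10²⁰, i.e. 6.919×10²⁰/6.022×10²³ = 0.001149 mol.
Fraction absorbed: 1 − 76.3/100 = 0.2370.
Photons absorbed: 0.2370 × 0.001149 = 2.723×10⁻⁴ mol.
Φ = 3.23×10⁻⁴ mol / 2.723×10⁻⁴ mol photons = 1.2.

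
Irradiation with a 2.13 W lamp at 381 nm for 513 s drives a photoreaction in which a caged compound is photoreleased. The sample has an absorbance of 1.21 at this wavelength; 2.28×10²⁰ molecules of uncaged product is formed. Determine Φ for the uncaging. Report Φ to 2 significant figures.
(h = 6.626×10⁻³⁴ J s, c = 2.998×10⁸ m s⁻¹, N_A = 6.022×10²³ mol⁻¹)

Φ = 0.12

Product: 2.28×10²⁰ / 6.022×10²³ = 3.786×10⁻⁴ mol.
Photon energy at 381 nm: hc/λ = (6.626×10⁻³⁴)(2.998×10⁸)/(381×10⁻⁹) = 5.214×10⁻¹⁹ J.
Energy delivered: (2.13 W)(513 s) = 1093 J.
Photons incident: 1093 / 5.214×10⁻¹⁹ = 2.096×10²¹, i.e. 2.096×10²¹/6.022×10²³ = 0.003481 mol.
Fraction absorbed: 1 − 10^(−1.21) = 0.9383.
Photons absorbed: 0.9383 × 0.003481 = 0.003266 mol.
Φ = 3.786×10⁻⁴ mol / 0.003266 mol photons = 0.12.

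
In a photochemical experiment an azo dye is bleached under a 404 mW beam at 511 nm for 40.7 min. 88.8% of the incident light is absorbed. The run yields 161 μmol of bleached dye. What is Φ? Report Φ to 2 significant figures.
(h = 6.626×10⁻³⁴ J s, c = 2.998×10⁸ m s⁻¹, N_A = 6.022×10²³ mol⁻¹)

Φ = 0.043

Product: 161 μmol = 1.61×10⁻⁴ mol.
Photon energy at 511 nm: hc/λ = (6.626×10⁻³⁴)(2.998×10⁸)/(511×10⁻⁹) = 3.887×10⁻¹⁹ J.
Energy delivered: (404 mW)(2442 s) = 986.6 J.
Photons incident: 986.6 / 3.887×10⁻¹⁹ = 2.538×10²¹, i.e. 2.538×10²¹/6.022×10²³ = 0.004215 mol.
Photons absorbed: 0.888 × 0.004215 = 0.003743 mol.
Φ = 1.61×10⁻⁴ mol / 0.003743 mol photons = 0.043.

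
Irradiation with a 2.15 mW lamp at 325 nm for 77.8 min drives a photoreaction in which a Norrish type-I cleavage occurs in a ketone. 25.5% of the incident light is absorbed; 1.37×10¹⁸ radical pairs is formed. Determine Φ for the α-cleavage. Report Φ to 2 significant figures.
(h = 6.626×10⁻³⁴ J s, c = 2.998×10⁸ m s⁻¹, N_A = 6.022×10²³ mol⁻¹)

Product: 1.37×10¹⁸ / 6.022×10²³ = 2.275×10⁻⁶ mol.
Photon energy at 325 nm: hc/λ = (6.626×10⁻³⁴)(2.998×10⁸)/(325×10⁻⁹) = 6.112×10⁻¹⁹ J.
Energy delivered: (2.15 mW)(4668 s) = 10.04 J.
Photons incident: 10.04 / 6.112×10⁻¹⁹ = 1.643×10¹⁹, i.e. 1.643×10¹⁹/6.022×10²³ = 2.728×10⁻⁵ mol.
Photons absorbed: 0.255 × 2.728×10⁻⁵ = 6.956×10⁻⁶ mol.
Φ = 2.275×10⁻⁶ mol / 6.956×10⁻⁶ mol photons = 0.33.

Φ = 0.33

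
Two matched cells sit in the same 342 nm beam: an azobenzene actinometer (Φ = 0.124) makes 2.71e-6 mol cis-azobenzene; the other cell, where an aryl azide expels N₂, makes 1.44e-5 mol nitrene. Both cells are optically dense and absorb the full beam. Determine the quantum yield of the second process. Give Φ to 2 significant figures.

Φ = 0.66

Photons absorbed by the actinometer: 2.71e-6 / 0.124 = 2.185e-5 mol.
Φ(unknown) = 1.44e-5 / 2.185e-5 = 0.66.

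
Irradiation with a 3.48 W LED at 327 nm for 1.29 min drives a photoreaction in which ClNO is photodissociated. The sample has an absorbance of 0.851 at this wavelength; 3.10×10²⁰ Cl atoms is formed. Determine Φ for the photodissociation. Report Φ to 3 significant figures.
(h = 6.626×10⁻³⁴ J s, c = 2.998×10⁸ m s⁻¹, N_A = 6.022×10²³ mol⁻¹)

Φ = 0.814

Product: 3.10×10²⁰ / 6.022×10²³ = 5.148×10⁻⁴ mol.
Photon energy at 327 nm: hc/λ = (6.626×10⁻³⁴)(2.998×10⁸)/(327×10⁻⁹) = 6.075×10⁻¹⁹ J.
Energy delivered: (3.48 W)(77.4 s) = 269.4 J.
Photons incident: 269.4 / 6.075×10⁻¹⁹ = 4.435×10²⁰, i.e. 4.435×10²⁰/6.022×10²³ = 7.365×10⁻⁴ mol.
Fraction absorbed: 1 − 10^(−0.851) = 0.8591.
Photons absorbed: 0.8591 × 7.365×10⁻⁴ = 6.327×10⁻⁴ mol.
Φ = 5.148×10⁻⁴ mol / 6.327×10⁻⁴ mol photons = 0.814.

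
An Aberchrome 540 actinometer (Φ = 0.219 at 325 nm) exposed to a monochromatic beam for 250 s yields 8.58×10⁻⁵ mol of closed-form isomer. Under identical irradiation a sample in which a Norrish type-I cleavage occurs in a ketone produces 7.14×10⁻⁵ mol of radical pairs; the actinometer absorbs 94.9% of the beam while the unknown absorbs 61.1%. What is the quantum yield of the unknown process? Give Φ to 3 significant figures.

Photons absorbed by the actinometer: 8.58×10⁻⁵ / 0.219 = 3.918×10⁻⁴ mol.
Incident flux: 3.918×10⁻⁴ / 0.949 = 4.129×10⁻⁴ einstein.
Absorbed by unknown: 0.611 × 4.129×10⁻⁴ = 2.523×10⁻⁴ mol.
Φ(unknown) = 7.14×10⁻⁵ / 2.523×10⁻⁴ = 0.283.

Φ = 0.283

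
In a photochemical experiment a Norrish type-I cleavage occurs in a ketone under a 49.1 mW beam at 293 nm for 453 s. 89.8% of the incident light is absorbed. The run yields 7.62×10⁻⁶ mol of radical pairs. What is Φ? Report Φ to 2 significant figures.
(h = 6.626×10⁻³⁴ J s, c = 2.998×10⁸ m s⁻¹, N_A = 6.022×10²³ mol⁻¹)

Photon energy at 293 nm: hc/λ = (6.626×10⁻³⁴)(2.998×10⁸)/(293×10⁻⁹) = 6.780×10⁻¹⁹ J.
Energy delivered: (49.1 mW)(453 s) = 22.24 J.
Photons incident: 22.24 / 6.780×10⁻¹⁹ = 3.280×10¹⁹, i.e. 3.280×10¹⁹/6.022×10²³ = 5.447×10⁻⁵ mol.
Photons absorbed: 0.898 × 5.447×10⁻⁵ = 4.891×10⁻⁵ mol.
Φ = 7.62×10⁻⁶ mol / 4.891×10⁻⁵ mol photons = 0.16.

Φ = 0.16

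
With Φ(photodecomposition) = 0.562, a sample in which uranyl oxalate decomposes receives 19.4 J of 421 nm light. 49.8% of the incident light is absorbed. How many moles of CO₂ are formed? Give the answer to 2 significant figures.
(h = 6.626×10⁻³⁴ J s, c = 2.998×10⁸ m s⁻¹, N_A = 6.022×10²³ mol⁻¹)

1.9×10⁻⁵ mol

Photon energy at 421 nm: hc/λ = (6.626×10⁻³⁴)(2.998×10⁸)/(421×10⁻⁹) = 4.718×10⁻¹⁹ J.
Photons incident: 19.4 / 4.718×10⁻¹⁹ = 4.112×10¹⁹, i.e. 4.112×10¹⁹/6.022×10²³ = 6.828×10⁻⁵ mol.
Photons absorbed: 0.498 × 6.828×10⁻⁵ = 3.400×10⁻⁵ mol.
Product: Φ × n_abs = 0.562 × 3.400×10⁻⁵ = 1.911×10⁻⁵ mol.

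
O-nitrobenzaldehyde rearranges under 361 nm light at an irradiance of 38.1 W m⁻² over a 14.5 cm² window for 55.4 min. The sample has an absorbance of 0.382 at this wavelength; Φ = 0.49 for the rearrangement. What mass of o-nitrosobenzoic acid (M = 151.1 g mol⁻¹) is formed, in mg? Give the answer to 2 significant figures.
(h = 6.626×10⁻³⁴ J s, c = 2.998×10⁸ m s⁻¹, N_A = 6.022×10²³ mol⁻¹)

24 mg

Photon energy at 361 nm: hc/λ = (6.626×10⁻³⁴)(2.998×10⁸)/(361×10⁻⁹) = 5.503×10⁻¹⁹ J.
Energy delivered: (38.1 W m⁻²)(14.5×10⁻⁴ m²)(3324 s) = 183.6 J.
Photons incident: 183.6 / 5.503×10⁻¹⁹ = 3.336×10²⁰, i.e. 3.336×10²⁰/6.022×10²³ = 5.540×10⁻⁴ mol.
Fraction absorbed: 1 − 10^(−0.382) = 0.5850.
Photons absorbed: 0.5850 × 5.540×10⁻⁴ = 3.241×10⁻⁴ mol.
Product: Φ × n_abs = 0.49 × 3.241×10⁻⁴ = 1.588×10⁻⁴ mol.
Mass: 1.588×10⁻⁴ × 151.1 = 0.02399 g = 24 mg.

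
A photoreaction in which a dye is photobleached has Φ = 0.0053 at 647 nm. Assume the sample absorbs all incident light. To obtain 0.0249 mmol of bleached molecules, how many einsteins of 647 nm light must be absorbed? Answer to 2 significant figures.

0.0047 einstein

Product: 0.0249 mmol = 2.49×10⁻⁵ mol.
Photons that must be absorbed: 2.49×10⁻⁵ / 0.0053 = 0.004698 mol.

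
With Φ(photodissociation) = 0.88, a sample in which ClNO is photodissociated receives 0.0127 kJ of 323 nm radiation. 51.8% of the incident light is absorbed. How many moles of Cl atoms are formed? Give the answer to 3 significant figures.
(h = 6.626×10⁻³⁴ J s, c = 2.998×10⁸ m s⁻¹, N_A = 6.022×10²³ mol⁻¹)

1.56×10⁻⁵ mol

Photon energy at 323 nm: hc/λ = (6.626×10⁻³⁴)(2.998×10⁸)/(323×10⁻⁹) = 6.150×10⁻¹⁹ J.
Incident energy: 0.0127 kJ = 12.7 J.
Photons incident: 12.7 / 6.150×10⁻¹⁹ = 2.065×10¹⁹, i.e. 2.065×10¹⁹/6.022×10²³ = 3.429×10⁻⁵ mol.
Photons absorbed: 0.518 × 3.429×10⁻⁵ = 1.776×10⁻⁵ mol.
Product: Φ × n_abs = 0.88 × 1.776×10⁻⁵ = 1.563×10⁻⁵ mol.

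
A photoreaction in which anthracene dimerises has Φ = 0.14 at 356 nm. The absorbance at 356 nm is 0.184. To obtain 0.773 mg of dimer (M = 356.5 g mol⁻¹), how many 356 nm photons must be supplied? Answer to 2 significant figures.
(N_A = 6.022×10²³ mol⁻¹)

Product: 0.773 mg / 356.5 g mol⁻¹ = 2.168×10⁻⁶ mol.
Photons that must be absorbed: 2.168×10⁻⁶ / 0.14 = 1.549×10⁻⁵ mol.
Fraction absorbed: 1 − 10^(−0.184) = 0.3454.
Incident photons needed: 1.549×10⁻⁵ / 0.3454 = 4.485×10⁻⁵ mol.
Photon count: 4.485×10⁻⁵ × 6.022×10²³ = 2.7×10¹⁹.

2.7×10¹⁹ photons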